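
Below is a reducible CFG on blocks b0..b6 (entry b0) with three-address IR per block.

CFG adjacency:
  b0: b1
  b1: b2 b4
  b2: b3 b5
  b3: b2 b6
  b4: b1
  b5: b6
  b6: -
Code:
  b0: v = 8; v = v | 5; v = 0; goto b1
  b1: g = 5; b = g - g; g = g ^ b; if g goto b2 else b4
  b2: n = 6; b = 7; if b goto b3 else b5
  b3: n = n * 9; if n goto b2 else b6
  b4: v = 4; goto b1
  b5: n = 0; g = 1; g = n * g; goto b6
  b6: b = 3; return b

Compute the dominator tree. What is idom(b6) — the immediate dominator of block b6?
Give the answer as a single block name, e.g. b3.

idom tree: b1←b0 b2←b1 b3←b2 b4←b1 b5←b2 b6←b2
Join-block Dom:
  b1: preds {b0,b4}: {b0} ∩ {b0,b1,b4} = {b0}; idom=b0
  b2: preds {b1,b3}: {b0,b1} ∩ {b0,b1,b2,b3} = {b0,b1}; idom=b1
  b6: preds {b3,b5}: {b0,b1,b2,b3} ∩ {b0,b1,b2,b5} = {b0,b1,b2}; idom=b2

idom(b6) = b2

Answer: b2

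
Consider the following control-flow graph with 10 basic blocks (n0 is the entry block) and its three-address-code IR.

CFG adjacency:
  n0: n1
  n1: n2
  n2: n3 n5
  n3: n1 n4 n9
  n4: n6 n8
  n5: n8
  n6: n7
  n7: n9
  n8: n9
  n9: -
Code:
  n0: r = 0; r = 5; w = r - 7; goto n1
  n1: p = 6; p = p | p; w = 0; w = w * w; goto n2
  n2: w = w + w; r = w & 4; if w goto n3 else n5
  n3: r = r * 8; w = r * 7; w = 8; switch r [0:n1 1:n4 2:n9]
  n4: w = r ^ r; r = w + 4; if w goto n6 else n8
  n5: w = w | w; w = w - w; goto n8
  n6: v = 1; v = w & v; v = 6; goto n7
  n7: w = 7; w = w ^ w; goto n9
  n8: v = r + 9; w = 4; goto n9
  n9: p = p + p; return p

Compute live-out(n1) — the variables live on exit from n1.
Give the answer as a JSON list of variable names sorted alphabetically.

Answer: ["p", "w"]

Derivation:
Per-block:
  n0 def {r,w} use ∅
  n1 def {p,w} use ∅
  n2 def {r,w} use {w}
  n3 def {r,w} use {r}
  n4 def {r,w} use {r}
  n5 def {w} use {w}
  n6 def {v} use {w}
  n7 def {w} use ∅
  n8 def {v,w} use {r}
  n9 def {p} use {p}

Liveness:
  n0 li=∅ lo=∅
  n1 li=∅ lo={p,w}
  n2 li={p,w} lo={p,r,w}
  n3 li={p,r} lo={p,r}
  n4 li={p,r} lo={p,r,w}
  n5 li={p,r,w} lo={p,r}
  n6 li={p,w} lo={p}
  n7 li={p} lo={p}
  n8 li={p,r} lo={p}
  n9 li={p} lo=∅

live-out(n1) = ["p", "w"]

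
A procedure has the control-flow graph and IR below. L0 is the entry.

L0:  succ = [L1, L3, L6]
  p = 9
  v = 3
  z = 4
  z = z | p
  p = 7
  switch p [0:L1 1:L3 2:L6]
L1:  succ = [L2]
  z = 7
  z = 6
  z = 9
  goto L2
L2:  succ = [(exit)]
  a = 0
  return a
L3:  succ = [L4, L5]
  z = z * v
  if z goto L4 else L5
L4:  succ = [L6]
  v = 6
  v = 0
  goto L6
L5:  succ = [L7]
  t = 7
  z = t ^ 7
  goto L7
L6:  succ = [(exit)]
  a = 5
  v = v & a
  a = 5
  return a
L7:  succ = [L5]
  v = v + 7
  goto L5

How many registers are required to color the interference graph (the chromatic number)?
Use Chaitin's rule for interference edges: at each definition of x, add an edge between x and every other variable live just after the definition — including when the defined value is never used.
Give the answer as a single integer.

def/use:
  L0: {p,v,z} / ∅
  L1: {z} / ∅
  L2: {a} / ∅
  L3: {z} / {v,z}
  L4: {v} / ∅
  L5: {t,z} / ∅
  L6: {a,v} / {v}
  L7: {v} / {v}

Live sets:
  L0 li=∅ lo={v,z}
  L1 li=∅ lo=∅
  L2 li=∅ lo=∅
  L3 li={v,z} lo={v}
  L4 li=∅ lo={v}
  L5 li={v} lo={v}
  L6 li={v} lo=∅
  L7 li={v} lo={v}

Conflict graph:
  a↔{v}
  p↔{v,z}
  t↔{v}
  v↔{a,p,t,z}
  z↔{p,v}

Colouring:
  clique {p,v,z} ⇒ need ≥ 3
  3-colouring: r0={v}  r1={a,p,t}  r2={z}
  χ = 3

Answer: 3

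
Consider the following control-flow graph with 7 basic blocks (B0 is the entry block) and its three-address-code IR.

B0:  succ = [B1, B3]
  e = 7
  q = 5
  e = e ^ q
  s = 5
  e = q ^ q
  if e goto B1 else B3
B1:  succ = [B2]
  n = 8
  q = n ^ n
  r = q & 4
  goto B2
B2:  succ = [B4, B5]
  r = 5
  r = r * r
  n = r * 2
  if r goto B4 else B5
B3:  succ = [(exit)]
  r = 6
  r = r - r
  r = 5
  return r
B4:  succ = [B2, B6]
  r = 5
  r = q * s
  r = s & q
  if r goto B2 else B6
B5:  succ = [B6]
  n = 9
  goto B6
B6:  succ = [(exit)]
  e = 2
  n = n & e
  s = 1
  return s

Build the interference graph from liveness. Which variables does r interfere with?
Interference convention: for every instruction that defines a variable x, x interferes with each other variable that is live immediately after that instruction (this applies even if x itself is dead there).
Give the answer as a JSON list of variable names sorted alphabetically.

Per-block:
  B0 def {e,q,s} use ∅
  B1 def {n,q,r} use ∅
  B2 def {n,r} use ∅
  B3 def {r} use ∅
  B4 def {r} use {q,s}
  B5 def {n} use ∅
  B6 def {e,n,s} use {n}

Liveness:
  B0 li=∅ lo={s}
  B1 li={s} lo={q,s}
  B2 li={q,s} lo={n,q,s}
  B3 li=∅ lo=∅
  B4 li={n,q,s} lo={n,q,s}
  B5 li=∅ lo={n}
  B6 li={n} lo=∅

Interference:
  e: {n,q,s}
  n: {e,q,r,s}
  q: {e,n,r,s}
  r: {n,q,s}
  s: {e,n,q,r}

N(r) = ["n", "q", "s"]

Answer: ["n", "q", "s"]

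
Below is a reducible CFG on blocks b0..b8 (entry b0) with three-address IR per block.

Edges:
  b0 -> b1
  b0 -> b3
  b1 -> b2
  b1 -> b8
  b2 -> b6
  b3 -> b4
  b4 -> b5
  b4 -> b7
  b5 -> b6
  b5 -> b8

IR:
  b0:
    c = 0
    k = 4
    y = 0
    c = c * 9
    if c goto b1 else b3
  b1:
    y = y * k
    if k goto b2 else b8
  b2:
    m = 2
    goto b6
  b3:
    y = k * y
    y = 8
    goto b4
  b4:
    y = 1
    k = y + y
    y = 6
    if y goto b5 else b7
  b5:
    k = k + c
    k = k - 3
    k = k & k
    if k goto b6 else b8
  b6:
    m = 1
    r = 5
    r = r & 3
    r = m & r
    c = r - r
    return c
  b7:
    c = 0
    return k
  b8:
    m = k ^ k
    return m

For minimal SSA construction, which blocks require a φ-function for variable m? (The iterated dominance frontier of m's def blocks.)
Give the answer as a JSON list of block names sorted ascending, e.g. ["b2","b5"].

Answer: ["b6"]

Working:
idom tree: b1←b0 b2←b1 b3←b0 b4←b3 b5←b4 b6←b0 b7←b4 b8←b0
Dom at joins:
  b6: preds {b2,b5}: {b0,b1,b2} ∩ {b0,b3,b4,b5} = {b0}; idom=b0
  b8: preds {b1,b5}: {b0,b1} ∩ {b0,b3,b4,b5} = {b0}; idom=b0

Frontier:
  b6←b2: walk b2→b1 to b0
  b6←b5: walk b5→b4→b3 to b0
  b8←b1: walk b1 to b0
  b8←b5: walk b5→b4→b3 to b0
  b0: DF=∅
  b1: DF={b6,b8}
  b2: DF={b6}
  b3: DF={b6,b8}
  b4: DF={b6,b8}
  b5: DF={b6,b8}
  b6: DF=∅
  b7: DF=∅
  b8: DF=∅

φ for m: defs {b2,b6,b8}
  DF⁺ = {b6}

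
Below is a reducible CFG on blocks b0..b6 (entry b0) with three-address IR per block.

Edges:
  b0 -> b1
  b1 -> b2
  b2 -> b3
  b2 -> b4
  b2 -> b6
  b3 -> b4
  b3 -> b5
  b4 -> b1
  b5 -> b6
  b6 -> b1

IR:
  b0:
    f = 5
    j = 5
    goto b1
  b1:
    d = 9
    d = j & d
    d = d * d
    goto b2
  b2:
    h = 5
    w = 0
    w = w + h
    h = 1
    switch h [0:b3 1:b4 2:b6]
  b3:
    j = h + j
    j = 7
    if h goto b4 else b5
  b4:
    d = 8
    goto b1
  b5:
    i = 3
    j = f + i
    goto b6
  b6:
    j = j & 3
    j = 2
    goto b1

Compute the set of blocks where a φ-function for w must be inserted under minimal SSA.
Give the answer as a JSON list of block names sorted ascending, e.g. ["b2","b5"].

Answer: ["b1"]

Derivation:
idom tree: b1←b0 b2←b1 b3←b2 b4←b2 b5←b3 b6←b2
Dom at joins:
  b1: preds {b0,b4,b6}: {b0} ∩ {b0,b1,b2,b4} ∩ {b0,b1,b2,b6} = {b0}; idom=b0
  b4: preds {b2,b3}: {b0,b1,b2} ∩ {b0,b1,b2,b3} = {b0,b1,b2}; idom=b2
  b6: preds {b2,b5}: {b0,b1,b2} ∩ {b0,b1,b2,b3,b5} = {b0,b1,b2}; idom=b2

Frontier:
  b1←b0: walk · to b0
  b1←b4: walk b4→b2→b1 to b0
  b1←b6: walk b6→b2→b1 to b0
  b4←b2: walk · to b2
  b4←b3: walk b3 to b2
  b6←b2: walk · to b2
  b6←b5: walk b5→b3 to b2
  b0: DF=∅
  b1: DF={b1}
  b2: DF={b1}
  b3: DF={b4,b6}
  b4: DF={b1}
  b5: DF={b6}
  b6: DF={b1}

φ for w: defs {b2}
  DF⁺ = {b1}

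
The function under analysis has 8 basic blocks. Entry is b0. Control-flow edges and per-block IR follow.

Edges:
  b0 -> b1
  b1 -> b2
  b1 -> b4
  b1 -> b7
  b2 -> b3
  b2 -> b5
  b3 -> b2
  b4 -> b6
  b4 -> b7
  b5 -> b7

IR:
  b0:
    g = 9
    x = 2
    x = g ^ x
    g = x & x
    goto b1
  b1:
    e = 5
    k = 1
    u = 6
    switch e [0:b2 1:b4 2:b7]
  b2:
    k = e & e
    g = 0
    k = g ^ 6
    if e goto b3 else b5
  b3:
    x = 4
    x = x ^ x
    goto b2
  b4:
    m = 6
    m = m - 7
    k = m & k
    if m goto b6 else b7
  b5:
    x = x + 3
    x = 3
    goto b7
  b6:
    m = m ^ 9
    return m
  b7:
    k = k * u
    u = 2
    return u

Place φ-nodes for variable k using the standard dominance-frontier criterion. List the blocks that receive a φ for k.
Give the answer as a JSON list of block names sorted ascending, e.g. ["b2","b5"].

idom tree: b1←b0 b2←b1 b3←b2 b4←b1 b5←b2 b6←b4 b7←b1
Join-block Dom:
  b2: preds {b1,b3}: {b0,b1} ∩ {b0,b1,b2,b3} = {b0,b1}; idom=b1
  b7: preds {b1,b4,b5}: {b0,b1} ∩ {b0,b1,b4} ∩ {b0,b1,b2,b5} = {b0,b1}; idom=b1

DF walk-up:
  b2←b1: walk · to b1
  b2←b3: walk b3→b2 to b1
  b7←b1: walk · to b1
  b7←b4: walk b4 to b1
  b7←b5: walk b5→b2 to b1
  b0: DF=∅
  b1: DF=∅
  b2: DF={b2,b7}
  b3: DF={b2}
  b4: DF={b7}
  b5: DF={b7}
  b6: DF=∅
  b7: DF=∅

φ for k: defs {b1,b2,b4,b7}
  DF⁺ = {b2,b7}

Answer: ["b2", "b7"]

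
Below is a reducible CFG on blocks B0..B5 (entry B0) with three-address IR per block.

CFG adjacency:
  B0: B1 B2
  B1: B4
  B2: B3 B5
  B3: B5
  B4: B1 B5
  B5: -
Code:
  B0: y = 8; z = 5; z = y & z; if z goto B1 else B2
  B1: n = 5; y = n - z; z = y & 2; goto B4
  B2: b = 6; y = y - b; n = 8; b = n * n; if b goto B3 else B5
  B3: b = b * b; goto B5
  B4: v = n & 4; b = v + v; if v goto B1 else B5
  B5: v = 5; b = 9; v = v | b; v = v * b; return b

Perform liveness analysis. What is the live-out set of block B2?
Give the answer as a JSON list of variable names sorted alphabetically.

def/use:
  B0: def={y,z} ue=∅
  B1: def={n,y,z} ue={z}
  B2: def={b,n,y} ue={y}
  B3: def={b} ue={b}
  B4: def={b,v} ue={n}
  B5: def={b,v} ue=∅

Liveness:
  live B0: ∅→{y,z}
  live B1: {z}→{n,z}
  live B2: {y}→{b}
  live B3: {b}→∅
  live B4: {n,z}→{z}
  live B5: ∅→∅

live-out(B2) = ["b"]

Answer: ["b"]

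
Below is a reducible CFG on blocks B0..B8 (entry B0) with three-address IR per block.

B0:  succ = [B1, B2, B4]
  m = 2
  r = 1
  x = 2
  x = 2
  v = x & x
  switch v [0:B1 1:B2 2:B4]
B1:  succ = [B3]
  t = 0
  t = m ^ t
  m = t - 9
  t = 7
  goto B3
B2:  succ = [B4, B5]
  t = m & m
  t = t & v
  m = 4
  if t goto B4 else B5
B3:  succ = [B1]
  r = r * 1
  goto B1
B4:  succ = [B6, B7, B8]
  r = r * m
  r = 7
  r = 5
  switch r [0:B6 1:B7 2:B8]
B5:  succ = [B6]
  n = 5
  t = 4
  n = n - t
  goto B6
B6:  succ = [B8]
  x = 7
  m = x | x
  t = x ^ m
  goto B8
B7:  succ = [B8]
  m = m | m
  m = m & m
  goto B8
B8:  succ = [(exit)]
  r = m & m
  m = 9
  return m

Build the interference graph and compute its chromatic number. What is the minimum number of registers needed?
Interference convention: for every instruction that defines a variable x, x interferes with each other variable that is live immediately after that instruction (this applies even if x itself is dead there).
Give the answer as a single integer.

Answer: 4

Working:
def/use:
  B0 def {m,r,v,x} use ∅
  B1 def {m,t} use {m}
  B2 def {m,t} use {m,v}
  B3 def {r} use {r}
  B4 def {r} use {m,r}
  B5 def {n,t} use ∅
  B6 def {m,t,x} use ∅
  B7 def {m} use {m}
  B8 def {m,r} use {m}

Liveness:
  live B0: ∅→{m,r,v}
  live B1: {m,r}→{m,r}
  live B2: {m,r,v}→{m,r}
  live B3: {m,r}→{m,r}
  live B4: {m,r}→{m}
  live B5: ∅→∅
  live B6: ∅→{m}
  live B7: {m}→{m}
  live B8: {m}→∅

Interference:
  m — {r,t,v,x}
  n — {t}
  r — {m,t,v,x}
  t — {m,n,r,v}
  v — {m,r,t}
  x — {m,r}

Registers:
  lower bound: {m,r,t,v} mutually conflict ⇒ χ ≥ 4
  4-colouring: c0={m,n}  c1={r}  c2={t,x}  c3={v}
  χ = 4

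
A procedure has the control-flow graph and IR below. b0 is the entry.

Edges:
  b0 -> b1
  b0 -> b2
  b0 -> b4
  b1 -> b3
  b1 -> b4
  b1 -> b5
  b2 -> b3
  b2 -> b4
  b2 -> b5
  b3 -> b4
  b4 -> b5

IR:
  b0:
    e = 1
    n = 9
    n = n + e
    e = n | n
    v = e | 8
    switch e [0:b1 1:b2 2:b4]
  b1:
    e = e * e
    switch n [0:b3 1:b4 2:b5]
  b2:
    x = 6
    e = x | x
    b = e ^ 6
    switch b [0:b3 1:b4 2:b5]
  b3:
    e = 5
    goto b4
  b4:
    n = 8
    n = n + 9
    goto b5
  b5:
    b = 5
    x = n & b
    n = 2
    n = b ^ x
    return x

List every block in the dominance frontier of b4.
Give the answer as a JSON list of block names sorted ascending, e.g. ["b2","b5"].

idom tree: b1←b0 b2←b0 b3←b0 b4←b0 b5←b0
Dom at joins:
  b3: preds {b1,b2}: {b0,b1} ∩ {b0,b2} = {b0}; idom=b0
  b4: preds {b0,b1,b2,b3}: {b0} ∩ {b0,b1} ∩ {b0,b2} ∩ {b0,b3} = {b0}; idom=b0
  b5: preds {b1,b2,b4}: {b0,b1} ∩ {b0,b2} ∩ {b0,b4} = {b0}; idom=b0

DF derivation:
  join b3 pred b1: b1 stop@b0
  join b3 pred b2: b2 stop@b0
  join b4 pred b0: · stop@b0
  join b4 pred b1: b1 stop@b0
  join b4 pred b2: b2 stop@b0
  join b4 pred b3: b3 stop@b0
  join b5 pred b1: b1 stop@b0
  join b5 pred b2: b2 stop@b0
  join b5 pred b4: b4 stop@b0
  b0: DF=∅
  b1: DF={b3,b4,b5}
  b2: DF={b3,b4,b5}
  b3: DF={b4}
  b4: DF={b5}
  b5: DF=∅

DF(b4) = ["b5"]

Answer: ["b5"]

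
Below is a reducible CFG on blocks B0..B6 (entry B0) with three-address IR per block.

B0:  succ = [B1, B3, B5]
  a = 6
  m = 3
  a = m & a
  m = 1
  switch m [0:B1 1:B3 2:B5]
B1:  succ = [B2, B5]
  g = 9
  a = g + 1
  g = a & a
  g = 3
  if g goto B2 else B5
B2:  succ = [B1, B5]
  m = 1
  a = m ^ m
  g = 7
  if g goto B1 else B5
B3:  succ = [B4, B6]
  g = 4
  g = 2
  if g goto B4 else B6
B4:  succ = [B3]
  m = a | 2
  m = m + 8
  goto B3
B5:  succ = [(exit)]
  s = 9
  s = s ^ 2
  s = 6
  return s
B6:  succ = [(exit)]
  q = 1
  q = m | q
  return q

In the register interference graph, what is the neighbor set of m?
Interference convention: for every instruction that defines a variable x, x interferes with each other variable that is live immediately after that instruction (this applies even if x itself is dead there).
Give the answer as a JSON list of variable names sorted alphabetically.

Answer: ["a", "g", "q"]

Derivation:
Block summaries:
  B0: {a,m} / ∅
  B1: {a,g} / ∅
  B2: {a,g,m} / ∅
  B3: {g} / ∅
  B4: {m} / {a}
  B5: {s} / ∅
  B6: {q} / {m}

Live sets:
  live B0: ∅→{a,m}
  live B1: ∅→∅
  live B2: ∅→∅
  live B3: {a,m}→{a,m}
  live B4: {a}→{a,m}
  live B5: ∅→∅
  live B6: {m}→∅

Conflict graph:
  a — {g,m}
  g — {a,m}
  m — {a,g,q}
  q — {m}
  s — ∅

N(m) = ["a", "g", "q"]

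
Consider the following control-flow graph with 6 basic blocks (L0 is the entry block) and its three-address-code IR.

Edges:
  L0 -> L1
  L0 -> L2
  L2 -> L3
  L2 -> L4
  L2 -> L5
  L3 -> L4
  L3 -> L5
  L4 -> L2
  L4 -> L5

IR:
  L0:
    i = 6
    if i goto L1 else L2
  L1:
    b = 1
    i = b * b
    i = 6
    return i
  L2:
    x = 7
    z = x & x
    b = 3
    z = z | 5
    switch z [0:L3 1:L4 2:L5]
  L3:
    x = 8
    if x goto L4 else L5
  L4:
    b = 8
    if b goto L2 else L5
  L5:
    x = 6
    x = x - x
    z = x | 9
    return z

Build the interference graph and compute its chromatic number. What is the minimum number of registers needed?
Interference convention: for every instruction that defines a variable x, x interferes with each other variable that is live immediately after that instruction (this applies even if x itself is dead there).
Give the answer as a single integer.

def/use:
  L0: {i} / ∅
  L1: {b,i} / ∅
  L2: {b,x,z} / ∅
  L3: {x} / ∅
  L4: {b} / ∅
  L5: {x,z} / ∅

Backward fixpoint:
  L0 li=∅ lo=∅
  L1 li=∅ lo=∅
  L2 li=∅ lo=∅
  L3 li=∅ lo=∅
  L4 li=∅ lo=∅
  L5 li=∅ lo=∅

Conflict graph:
  b — {z}
  i — ∅
  x — ∅
  z — {b}

Registers:
  lower bound: {b,z} mutually conflict ⇒ χ ≥ 2
  2-colouring: r0={b,i,x}  r1={z}
  χ = 2

Answer: 2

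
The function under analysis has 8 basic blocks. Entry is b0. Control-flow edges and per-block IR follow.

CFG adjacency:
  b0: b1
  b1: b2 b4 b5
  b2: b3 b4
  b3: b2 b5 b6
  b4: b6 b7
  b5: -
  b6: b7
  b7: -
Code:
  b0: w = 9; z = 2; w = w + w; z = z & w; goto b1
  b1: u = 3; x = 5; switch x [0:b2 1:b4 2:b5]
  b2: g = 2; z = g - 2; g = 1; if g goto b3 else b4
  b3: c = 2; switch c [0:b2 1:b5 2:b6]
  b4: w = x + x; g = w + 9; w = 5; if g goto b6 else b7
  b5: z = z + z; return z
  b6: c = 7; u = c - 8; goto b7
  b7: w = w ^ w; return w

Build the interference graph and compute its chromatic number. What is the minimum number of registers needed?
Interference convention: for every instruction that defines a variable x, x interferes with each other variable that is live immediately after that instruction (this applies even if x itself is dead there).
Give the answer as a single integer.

Answer: 4

Analysis:
Per-block:
  b0: def={w,z} ue=∅
  b1: def={u,x} ue=∅
  b2: def={g,z} ue=∅
  b3: def={c} ue=∅
  b4: def={g,w} ue={x}
  b5: def={z} ue={z}
  b6: def={c,u} ue=∅
  b7: def={w} ue={w}

Liveness:
  b0: in=∅ out={w,z}
  b1: in={w,z} out={w,x,z}
  b2: in={w,x} out={w,x,z}
  b3: in={w,x,z} out={w,x,z}
  b4: in={x} out={w}
  b5: in={z} out=∅
  b6: in={w} out={w}
  b7: in={w} out=∅

Conflict graph:
  c↔{w,x,z}
  g↔{w,x,z}
  u↔{w,z}
  w↔{c,g,u,x,z}
  x↔{c,g,w,z}
  z↔{c,g,u,w,x}

Chromatic number:
  clique {c,w,x,z} ⇒ need ≥ 4
  assign c→r3 g→r3 u→r2 w→r0 x→r2 z→r1 — no edge inside a register ⇒ χ ≤ 4
  χ = 4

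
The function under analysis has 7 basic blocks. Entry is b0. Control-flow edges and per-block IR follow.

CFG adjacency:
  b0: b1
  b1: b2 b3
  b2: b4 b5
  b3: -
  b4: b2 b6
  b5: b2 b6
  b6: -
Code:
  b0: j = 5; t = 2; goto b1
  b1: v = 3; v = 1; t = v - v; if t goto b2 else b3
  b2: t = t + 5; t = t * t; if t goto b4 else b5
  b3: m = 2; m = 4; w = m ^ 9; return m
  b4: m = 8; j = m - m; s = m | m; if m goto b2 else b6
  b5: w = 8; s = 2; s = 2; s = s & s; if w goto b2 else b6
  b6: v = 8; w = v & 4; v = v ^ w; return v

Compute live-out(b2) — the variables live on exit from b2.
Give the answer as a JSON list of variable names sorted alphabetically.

Answer: ["t"]

Derivation:
def/use:
  b0: {j,t} / ∅
  b1: {t,v} / ∅
  b2: {t} / {t}
  b3: {m,w} / ∅
  b4: {j,m,s} / ∅
  b5: {s,w} / ∅
  b6: {v,w} / ∅

Backward fixpoint:
  b0 li=∅ lo=∅
  b1 li=∅ lo={t}
  b2 li={t} lo={t}
  b3 li=∅ lo=∅
  b4 li={t} lo={t}
  b5 li={t} lo={t}
  b6 li=∅ lo=∅

live-out(b2) = ["t"]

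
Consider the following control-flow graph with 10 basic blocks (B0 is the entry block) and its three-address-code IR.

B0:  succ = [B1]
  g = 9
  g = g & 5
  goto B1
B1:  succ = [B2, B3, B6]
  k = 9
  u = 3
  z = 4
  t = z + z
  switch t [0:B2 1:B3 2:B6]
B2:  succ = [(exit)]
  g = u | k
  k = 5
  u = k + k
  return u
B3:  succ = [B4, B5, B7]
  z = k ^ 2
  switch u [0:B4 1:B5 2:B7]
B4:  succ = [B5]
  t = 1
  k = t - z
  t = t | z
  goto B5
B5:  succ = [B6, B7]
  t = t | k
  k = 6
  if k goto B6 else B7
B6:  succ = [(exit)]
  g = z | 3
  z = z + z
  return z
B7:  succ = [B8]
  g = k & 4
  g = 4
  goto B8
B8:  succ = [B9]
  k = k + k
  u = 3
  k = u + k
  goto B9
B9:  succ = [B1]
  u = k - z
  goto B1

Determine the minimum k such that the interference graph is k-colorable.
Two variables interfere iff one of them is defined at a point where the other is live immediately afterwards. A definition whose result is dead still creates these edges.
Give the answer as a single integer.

Block summaries:
  B0 def {g} use ∅
  B1 def {k,t,u,z} use ∅
  B2 def {g,k,u} use {k,u}
  B3 def {z} use {k,u}
  B4 def {k,t} use {z}
  B5 def {k,t} use {k,t}
  B6 def {g,z} use {z}
  B7 def {g} use {k}
  B8 def {k,u} use {k}
  B9 def {u} use {k,z}

Live sets:
  live B0: ∅→∅
  live B1: ∅→{k,t,u,z}
  live B2: {k,u}→∅
  live B3: {k,t,u}→{k,t,z}
  live B4: {z}→{k,t,z}
  live B5: {k,t,z}→{k,z}
  live B6: {z}→∅
  live B7: {k,z}→{k,z}
  live B8: {k,z}→{k,z}
  live B9: {k,z}→∅

Conflict graph:
  g — {k,z}
  k — {g,t,u,z}
  t — {k,u,z}
  u — {k,t,z}
  z — {g,k,t,u}

Registers:
  clique {k,t,u,z} ⇒ need ≥ 4
  assign g→c2 k→c0 t→c2 u→c3 z→c1 — no edge inside a register ⇒ χ ≤ 4
  χ = 4

Answer: 4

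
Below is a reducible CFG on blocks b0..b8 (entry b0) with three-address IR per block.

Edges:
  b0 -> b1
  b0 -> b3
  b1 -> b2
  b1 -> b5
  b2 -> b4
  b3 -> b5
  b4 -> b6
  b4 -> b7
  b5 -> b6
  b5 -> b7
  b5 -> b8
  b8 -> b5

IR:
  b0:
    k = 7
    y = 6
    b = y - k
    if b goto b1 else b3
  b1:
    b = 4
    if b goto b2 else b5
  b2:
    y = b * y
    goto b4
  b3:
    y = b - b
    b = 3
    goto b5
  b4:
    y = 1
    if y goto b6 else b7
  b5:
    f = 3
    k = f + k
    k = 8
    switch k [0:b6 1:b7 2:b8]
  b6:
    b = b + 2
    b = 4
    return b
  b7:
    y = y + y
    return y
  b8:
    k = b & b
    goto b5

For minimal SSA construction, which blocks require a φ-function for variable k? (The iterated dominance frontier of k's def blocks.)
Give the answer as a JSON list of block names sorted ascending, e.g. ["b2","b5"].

idom tree: b1←b0 b2←b1 b3←b0 b4←b2 b5←b0 b6←b0 b7←b0 b8←b5
Dom at joins:
  b5: preds {b1,b3,b8}: {b0,b1} ∩ {b0,b3} ∩ {b0,b5,b8} = {b0}; idom=b0
  b6: preds {b4,b5}: {b0,b1,b2,b4} ∩ {b0,b5} = {b0}; idom=b0
  b7: preds {b4,b5}: {b0,b1,b2,b4} ∩ {b0,b5} = {b0}; idom=b0

DF derivation:
  b5←b1: walk b1 to b0
  b5←b3: walk b3 to b0
  b5←b8: walk b8→b5 to b0
  b6←b4: walk b4→b2→b1 to b0
  b6←b5: walk b5 to b0
  b7←b4: walk b4→b2→b1 to b0
  b7←b5: walk b5 to b0
  b0: DF=∅
  b1: DF={b5,b6,b7}
  b2: DF={b6,b7}
  b3: DF={b5}
  b4: DF={b6,b7}
  b5: DF={b5,b6,b7}
  b6: DF=∅
  b7: DF=∅
  b8: DF={b5}

φ for k: defs {b0,b5,b8}
  DF⁺ = {b5,b6,b7}

Answer: ["b5", "b6", "b7"]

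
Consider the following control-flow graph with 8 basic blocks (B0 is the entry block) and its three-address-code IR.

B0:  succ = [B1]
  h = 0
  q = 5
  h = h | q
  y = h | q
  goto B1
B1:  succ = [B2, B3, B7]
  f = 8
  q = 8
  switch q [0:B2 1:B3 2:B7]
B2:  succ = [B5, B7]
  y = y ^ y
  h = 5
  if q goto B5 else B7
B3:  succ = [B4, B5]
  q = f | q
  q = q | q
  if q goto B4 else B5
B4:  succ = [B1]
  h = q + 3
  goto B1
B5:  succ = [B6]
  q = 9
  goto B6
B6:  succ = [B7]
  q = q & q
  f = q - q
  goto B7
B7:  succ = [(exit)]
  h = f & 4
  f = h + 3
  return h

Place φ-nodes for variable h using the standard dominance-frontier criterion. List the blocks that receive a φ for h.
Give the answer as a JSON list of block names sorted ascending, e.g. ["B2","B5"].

Answer: ["B1", "B5", "B7"]

Working:
idom tree: B1←B0 B2←B1 B3←B1 B4←B3 B5←B1 B6←B5 B7←B1
Join-block Dom:
  B1: preds {B0,B4}: {B0} ∩ {B0,B1,B3,B4} = {B0}; idom=B0
  B5: preds {B2,B3}: {B0,B1,B2} ∩ {B0,B1,B3} = {B0,B1}; idom=B1
  B7: preds {B1,B2,B6}: {B0,B1} ∩ {B0,B1,B2} ∩ {B0,B1,B5,B6} = {B0,B1}; idom=B1

Frontier:
  join B1 pred B0: · stop@B0
  join B1 pred B4: B4→B3→B1 stop@B0
  join B5 pred B2: B2 stop@B1
  join B5 pred B3: B3 stop@B1
  join B7 pred B1: · stop@B1
  join B7 pred B2: B2 stop@B1
  join B7 pred B6: B6→B5 stop@B1
  B0: DF=∅
  B1: DF={B1}
  B2: DF={B5,B7}
  B3: DF={B1,B5}
  B4: DF={B1}
  B5: DF={B7}
  B6: DF={B7}
  B7: DF=∅

φ for h: defs {B0,B2,B4,B7}
  DF⁺ = {B1,B5,B7}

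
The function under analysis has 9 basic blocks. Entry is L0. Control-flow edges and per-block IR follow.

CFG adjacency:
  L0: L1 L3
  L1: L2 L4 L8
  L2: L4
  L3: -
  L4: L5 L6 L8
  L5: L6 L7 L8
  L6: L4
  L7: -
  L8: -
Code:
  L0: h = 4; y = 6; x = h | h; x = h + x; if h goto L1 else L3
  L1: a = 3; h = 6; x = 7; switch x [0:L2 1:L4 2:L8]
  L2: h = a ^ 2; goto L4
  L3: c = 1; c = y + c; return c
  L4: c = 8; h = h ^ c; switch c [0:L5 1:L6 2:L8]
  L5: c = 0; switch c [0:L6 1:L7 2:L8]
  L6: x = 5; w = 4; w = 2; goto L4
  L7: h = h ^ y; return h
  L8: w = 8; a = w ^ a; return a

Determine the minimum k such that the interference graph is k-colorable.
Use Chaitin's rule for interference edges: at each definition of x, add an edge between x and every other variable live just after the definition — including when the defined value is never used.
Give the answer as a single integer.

def/use:
  L0 def {h,x,y} use ∅
  L1 def {a,h,x} use ∅
  L2 def {h} use {a}
  L3 def {c} use {y}
  L4 def {c,h} use {h}
  L5 def {c} use ∅
  L6 def {w,x} use ∅
  L7 def {h} use {h,y}
  L8 def {a,w} use {a}

Backward fixpoint:
  L0 li=∅ lo={y}
  L1 li={y} lo={a,h,y}
  L2 li={a,y} lo={a,h,y}
  L3 li={y} lo=∅
  L4 li={a,h,y} lo={a,h,y}
  L5 li={a,h,y} lo={a,h,y}
  L6 li={a,h,y} lo={a,h,y}
  L7 li={h,y} lo=∅
  L8 li={a} lo=∅

Interference:
  a: {c,h,w,x,y}
  c: {a,h,y}
  h: {a,c,w,x,y}
  w: {a,h,y}
  x: {a,h,y}
  y: {a,c,h,w,x}

Chromatic number:
  {a,c,h,y} pairwise interfere (4-clique) ⇒ χ ≥ 4
  assign a→r0 c→r3 h→r1 w→r3 x→r3 y→r2 — no edge inside a register ⇒ χ ≤ 4
  χ = 4

Answer: 4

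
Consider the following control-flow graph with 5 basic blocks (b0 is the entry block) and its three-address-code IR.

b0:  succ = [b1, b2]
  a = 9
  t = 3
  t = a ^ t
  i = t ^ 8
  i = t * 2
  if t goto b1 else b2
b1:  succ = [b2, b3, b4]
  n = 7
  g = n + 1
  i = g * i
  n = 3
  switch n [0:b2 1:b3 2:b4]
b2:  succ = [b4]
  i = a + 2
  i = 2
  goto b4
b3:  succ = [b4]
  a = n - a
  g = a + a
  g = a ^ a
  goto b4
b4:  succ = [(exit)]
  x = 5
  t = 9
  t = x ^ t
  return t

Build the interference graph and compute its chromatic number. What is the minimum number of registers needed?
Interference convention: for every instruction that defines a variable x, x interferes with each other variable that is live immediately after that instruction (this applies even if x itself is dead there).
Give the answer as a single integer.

Answer: 3

Analysis:
Per-block:
  b0: {a,i,t} / ∅
  b1: {g,i,n} / {i}
  b2: {i} / {a}
  b3: {a,g} / {a,n}
  b4: {t,x} / ∅

Liveness:
  b0: in=∅ out={a,i}
  b1: in={a,i} out={a,n}
  b2: in={a} out=∅
  b3: in={a,n} out=∅
  b4: in=∅ out=∅

Conflict graph:
  a↔{g,i,n,t}
  g↔{a,i}
  i↔{a,g,n,t}
  n↔{a,i}
  t↔{a,i,x}
  x↔{t}

Colouring:
  lower bound: {a,g,i} mutually conflict ⇒ χ ≥ 3
  3-colouring: r0={a,x}  r1={i}  r2={g,n,t}
  χ = 3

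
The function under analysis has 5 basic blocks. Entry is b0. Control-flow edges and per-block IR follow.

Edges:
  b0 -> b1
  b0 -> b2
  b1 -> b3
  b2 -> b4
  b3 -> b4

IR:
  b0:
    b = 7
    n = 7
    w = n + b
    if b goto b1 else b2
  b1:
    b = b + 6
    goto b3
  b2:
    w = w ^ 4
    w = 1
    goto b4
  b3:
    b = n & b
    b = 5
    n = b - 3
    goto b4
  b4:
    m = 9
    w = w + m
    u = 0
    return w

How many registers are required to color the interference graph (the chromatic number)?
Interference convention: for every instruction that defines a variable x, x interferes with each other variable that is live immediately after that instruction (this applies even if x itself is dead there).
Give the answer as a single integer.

def/use:
  b0: def={b,n,w} ue=∅
  b1: def={b} ue={b}
  b2: def={w} ue={w}
  b3: def={b,n} ue={b,n}
  b4: def={m,u,w} ue={w}

Backward fixpoint:
  live b0: ∅→{b,n,w}
  live b1: {b,n,w}→{b,n,w}
  live b2: {w}→{w}
  live b3: {b,n,w}→{w}
  live b4: {w}→∅

Conflict graph:
  b: {n,w}
  m: {w}
  n: {b,w}
  u: {w}
  w: {b,m,n,u}

Colouring:
  {b,n,w} pairwise interfere (3-clique) ⇒ χ ≥ 3
  3-colouring: r0={w}  r1={b,m,u}  r2={n}
  χ = 3

Answer: 3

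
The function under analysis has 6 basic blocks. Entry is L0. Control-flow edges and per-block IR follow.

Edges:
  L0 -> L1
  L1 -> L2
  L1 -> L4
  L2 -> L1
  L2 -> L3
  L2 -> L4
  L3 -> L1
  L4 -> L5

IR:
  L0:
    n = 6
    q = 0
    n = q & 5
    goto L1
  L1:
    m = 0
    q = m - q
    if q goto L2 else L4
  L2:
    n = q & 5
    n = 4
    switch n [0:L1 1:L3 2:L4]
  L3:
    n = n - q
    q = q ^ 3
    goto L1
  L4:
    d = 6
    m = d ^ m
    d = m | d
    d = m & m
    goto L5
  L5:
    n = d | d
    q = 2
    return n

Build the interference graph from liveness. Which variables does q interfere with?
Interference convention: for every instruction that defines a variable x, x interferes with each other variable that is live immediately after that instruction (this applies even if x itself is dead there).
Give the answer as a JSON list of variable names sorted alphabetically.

def/use:
  L0 def {n,q} use ∅
  L1 def {m,q} use {q}
  L2 def {n} use {q}
  L3 def {n,q} use {n,q}
  L4 def {d,m} use {m}
  L5 def {n,q} use {d}

Live sets:
  live L0: ∅→{q}
  live L1: {q}→{m,q}
  live L2: {m,q}→{m,n,q}
  live L3: {n,q}→{q}
  live L4: {m}→{d}
  live L5: {d}→∅

Interfere edges:
  d — {m}
  m — {d,n,q}
  n — {m,q}
  q — {m,n}

N(q) = ["m", "n"]

Answer: ["m", "n"]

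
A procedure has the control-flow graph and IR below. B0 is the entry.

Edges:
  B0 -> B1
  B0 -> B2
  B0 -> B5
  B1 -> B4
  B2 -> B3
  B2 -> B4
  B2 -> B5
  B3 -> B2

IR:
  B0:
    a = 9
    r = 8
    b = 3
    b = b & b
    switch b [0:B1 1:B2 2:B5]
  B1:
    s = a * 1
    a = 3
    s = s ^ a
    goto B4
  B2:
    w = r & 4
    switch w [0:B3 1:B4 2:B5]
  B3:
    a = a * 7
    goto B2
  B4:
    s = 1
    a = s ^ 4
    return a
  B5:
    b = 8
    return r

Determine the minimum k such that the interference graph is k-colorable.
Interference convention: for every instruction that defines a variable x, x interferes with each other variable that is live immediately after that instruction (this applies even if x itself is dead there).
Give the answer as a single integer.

Per-block:
  B0: {a,b,r} / ∅
  B1: {a,s} / {a}
  B2: {w} / {r}
  B3: {a} / {a}
  B4: {a,s} / ∅
  B5: {b} / {r}

Liveness:
  B0 li=∅ lo={a,r}
  B1 li={a} lo=∅
  B2 li={a,r} lo={a,r}
  B3 li={a,r} lo={a,r}
  B4 li=∅ lo=∅
  B5 li={r} lo=∅

Interfere edges:
  a↔{b,r,s,w}
  b↔{a,r}
  r↔{a,b,w}
  s↔{a}
  w↔{a,r}

Colouring:
  clique {a,b,r} ⇒ need ≥ 3
  assign a→R0 b→R2 r→R1 s→R1 w→R2 — no edge inside a register ⇒ χ ≤ 3
  χ = 3

Answer: 3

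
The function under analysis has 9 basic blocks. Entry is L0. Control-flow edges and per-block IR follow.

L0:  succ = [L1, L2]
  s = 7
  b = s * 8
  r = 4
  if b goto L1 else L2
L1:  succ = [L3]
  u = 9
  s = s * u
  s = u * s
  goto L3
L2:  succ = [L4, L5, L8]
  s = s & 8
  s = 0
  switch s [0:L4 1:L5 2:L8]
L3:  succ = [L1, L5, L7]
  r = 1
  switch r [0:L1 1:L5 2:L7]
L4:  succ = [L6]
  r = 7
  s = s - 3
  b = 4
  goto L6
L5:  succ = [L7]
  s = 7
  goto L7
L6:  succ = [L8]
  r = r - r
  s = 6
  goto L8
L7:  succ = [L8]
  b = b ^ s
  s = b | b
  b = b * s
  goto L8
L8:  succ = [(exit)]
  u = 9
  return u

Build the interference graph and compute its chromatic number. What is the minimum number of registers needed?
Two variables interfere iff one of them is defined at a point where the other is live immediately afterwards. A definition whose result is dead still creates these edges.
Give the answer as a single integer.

Per-block:
  L0 def {b,r,s} use ∅
  L1 def {s,u} use {s}
  L2 def {s} use {s}
  L3 def {r} use ∅
  L4 def {b,r,s} use {s}
  L5 def {s} use ∅
  L6 def {r,s} use {r}
  L7 def {b,s} use {b,s}
  L8 def {u} use ∅

Backward fixpoint:
  live L0: ∅→{b,s}
  live L1: {b,s}→{b,s}
  live L2: {b,s}→{b,s}
  live L3: {b,s}→{b,s}
  live L4: {s}→{r}
  live L5: {b}→{b,s}
  live L6: {r}→∅
  live L7: {b,s}→∅
  live L8: ∅→∅

Conflict graph:
  b: {r,s,u}
  r: {b,s}
  s: {b,r,u}
  u: {b,s}

Colouring:
  clique {b,r,s} ⇒ need ≥ 3
  assign b→R0 r→R2 s→R1 u→R2 — no edge inside a register ⇒ χ ≤ 3
  χ = 3

Answer: 3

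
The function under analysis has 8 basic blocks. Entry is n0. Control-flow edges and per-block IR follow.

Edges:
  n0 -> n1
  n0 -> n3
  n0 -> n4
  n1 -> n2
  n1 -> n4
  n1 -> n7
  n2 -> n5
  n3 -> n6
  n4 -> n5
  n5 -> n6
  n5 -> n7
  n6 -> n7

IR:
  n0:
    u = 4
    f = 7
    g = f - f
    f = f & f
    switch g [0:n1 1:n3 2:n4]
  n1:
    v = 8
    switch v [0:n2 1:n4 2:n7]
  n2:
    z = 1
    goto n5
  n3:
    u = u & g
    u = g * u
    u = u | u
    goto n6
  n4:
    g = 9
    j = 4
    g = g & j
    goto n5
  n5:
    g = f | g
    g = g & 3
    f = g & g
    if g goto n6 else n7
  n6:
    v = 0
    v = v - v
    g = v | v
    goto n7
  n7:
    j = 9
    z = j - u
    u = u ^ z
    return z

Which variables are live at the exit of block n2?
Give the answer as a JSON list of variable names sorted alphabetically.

Block summaries:
  n0: {f,g,u} / ∅
  n1: {v} / ∅
  n2: {z} / ∅
  n3: {u} / {g,u}
  n4: {g,j} / ∅
  n5: {f,g} / {f,g}
  n6: {g,v} / ∅
  n7: {j,u,z} / {u}

Backward fixpoint:
  live n0: ∅→{f,g,u}
  live n1: {f,g,u}→{f,g,u}
  live n2: {f,g,u}→{f,g,u}
  live n3: {g,u}→{u}
  live n4: {f,u}→{f,g,u}
  live n5: {f,g,u}→{u}
  live n6: {u}→{u}
  live n7: {u}→∅

live-out(n2) = ["f", "g", "u"]

Answer: ["f", "g", "u"]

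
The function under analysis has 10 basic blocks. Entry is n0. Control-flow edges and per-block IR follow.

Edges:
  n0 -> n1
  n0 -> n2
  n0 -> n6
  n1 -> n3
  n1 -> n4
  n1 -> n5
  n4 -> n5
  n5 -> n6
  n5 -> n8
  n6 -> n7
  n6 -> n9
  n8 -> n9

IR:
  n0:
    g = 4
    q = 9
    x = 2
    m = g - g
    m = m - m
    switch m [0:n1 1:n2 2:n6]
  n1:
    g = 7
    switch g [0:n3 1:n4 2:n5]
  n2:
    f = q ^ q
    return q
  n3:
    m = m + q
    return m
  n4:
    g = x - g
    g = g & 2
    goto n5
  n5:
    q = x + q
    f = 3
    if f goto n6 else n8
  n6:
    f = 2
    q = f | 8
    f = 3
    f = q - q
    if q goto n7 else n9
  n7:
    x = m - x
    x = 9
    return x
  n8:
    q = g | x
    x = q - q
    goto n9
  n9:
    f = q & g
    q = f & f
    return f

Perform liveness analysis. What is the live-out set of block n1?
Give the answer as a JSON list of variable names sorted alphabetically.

Answer: ["g", "m", "q", "x"]

Analysis:
def/use:
  n0 def {g,m,q,x} use ∅
  n1 def {g} use ∅
  n2 def {f} use {q}
  n3 def {m} use {m,q}
  n4 def {g} use {g,x}
  n5 def {f,q} use {q,x}
  n6 def {f,q} use ∅
  n7 def {x} use {m,x}
  n8 def {q,x} use {g,x}
  n9 def {f,q} use {g,q}

Liveness:
  n0 li=∅ lo={g,m,q,x}
  n1 li={m,q,x} lo={g,m,q,x}
  n2 li={q} lo=∅
  n3 li={m,q} lo=∅
  n4 li={g,m,q,x} lo={g,m,q,x}
  n5 li={g,m,q,x} lo={g,m,x}
  n6 li={g,m,x} lo={g,m,q,x}
  n7 li={m,x} lo=∅
  n8 li={g,x} lo={g,q}
  n9 li={g,q} lo=∅

live-out(n1) = ["g", "m", "q", "x"]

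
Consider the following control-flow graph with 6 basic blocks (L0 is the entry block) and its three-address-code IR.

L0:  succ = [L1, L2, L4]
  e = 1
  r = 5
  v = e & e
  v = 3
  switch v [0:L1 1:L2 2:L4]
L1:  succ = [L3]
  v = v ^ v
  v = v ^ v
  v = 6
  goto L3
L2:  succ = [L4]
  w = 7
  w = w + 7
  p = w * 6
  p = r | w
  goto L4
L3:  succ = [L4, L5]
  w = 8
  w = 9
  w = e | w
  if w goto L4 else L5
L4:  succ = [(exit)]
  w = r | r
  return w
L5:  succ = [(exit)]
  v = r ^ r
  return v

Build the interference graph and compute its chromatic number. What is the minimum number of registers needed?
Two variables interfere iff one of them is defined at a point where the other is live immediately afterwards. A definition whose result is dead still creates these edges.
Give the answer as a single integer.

Answer: 3

Analysis:
Block summaries:
  L0: def={e,r,v} ue=∅
  L1: def={v} ue={v}
  L2: def={p,w} ue={r}
  L3: def={w} ue={e}
  L4: def={w} ue={r}
  L5: def={v} ue={r}

Live sets:
  L0 li=∅ lo={e,r,v}
  L1 li={e,r,v} lo={e,r}
  L2 li={r} lo={r}
  L3 li={e,r} lo={r}
  L4 li={r} lo=∅
  L5 li={r} lo=∅

Interference:
  e↔{r,v,w}
  p↔{r,w}
  r↔{e,p,v,w}
  v↔{e,r}
  w↔{e,p,r}

Registers:
  clique {e,r,v} ⇒ need ≥ 3
  3-colouring: R0={r}  R1={e,p}  R2={v,w}
  χ = 3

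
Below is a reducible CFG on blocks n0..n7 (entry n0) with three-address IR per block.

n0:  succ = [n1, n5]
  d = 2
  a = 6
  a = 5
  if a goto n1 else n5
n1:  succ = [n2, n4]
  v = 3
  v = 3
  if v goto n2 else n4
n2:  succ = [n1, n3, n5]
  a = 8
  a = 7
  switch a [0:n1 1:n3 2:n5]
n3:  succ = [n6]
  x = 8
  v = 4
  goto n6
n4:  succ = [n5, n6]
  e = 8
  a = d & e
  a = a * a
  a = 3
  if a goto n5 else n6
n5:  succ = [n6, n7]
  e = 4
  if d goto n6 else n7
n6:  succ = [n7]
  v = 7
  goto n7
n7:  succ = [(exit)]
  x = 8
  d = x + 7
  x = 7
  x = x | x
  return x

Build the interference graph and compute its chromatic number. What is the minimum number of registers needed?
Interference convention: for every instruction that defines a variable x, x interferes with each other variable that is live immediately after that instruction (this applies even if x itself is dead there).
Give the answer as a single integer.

Block summaries:
  n0 def {a,d} use ∅
  n1 def {v} use ∅
  n2 def {a} use ∅
  n3 def {v,x} use ∅
  n4 def {a,e} use {d}
  n5 def {e} use {d}
  n6 def {v} use ∅
  n7 def {d,x} use ∅

Live sets:
  live n0: ∅→{d}
  live n1: {d}→{d}
  live n2: {d}→{d}
  live n3: ∅→∅
  live n4: {d}→{d}
  live n5: {d}→∅
  live n6: ∅→∅
  live n7: ∅→∅

Interference:
  a — {d}
  d — {a,e,v}
  e — {d}
  v — {d}
  x — ∅

Colouring:
  clique {a,d} ⇒ need ≥ 2
  assign a→R1 d→R0 e→R1 v→R1 x→R0 — no edge inside a register ⇒ χ ≤ 2
  χ = 2

Answer: 2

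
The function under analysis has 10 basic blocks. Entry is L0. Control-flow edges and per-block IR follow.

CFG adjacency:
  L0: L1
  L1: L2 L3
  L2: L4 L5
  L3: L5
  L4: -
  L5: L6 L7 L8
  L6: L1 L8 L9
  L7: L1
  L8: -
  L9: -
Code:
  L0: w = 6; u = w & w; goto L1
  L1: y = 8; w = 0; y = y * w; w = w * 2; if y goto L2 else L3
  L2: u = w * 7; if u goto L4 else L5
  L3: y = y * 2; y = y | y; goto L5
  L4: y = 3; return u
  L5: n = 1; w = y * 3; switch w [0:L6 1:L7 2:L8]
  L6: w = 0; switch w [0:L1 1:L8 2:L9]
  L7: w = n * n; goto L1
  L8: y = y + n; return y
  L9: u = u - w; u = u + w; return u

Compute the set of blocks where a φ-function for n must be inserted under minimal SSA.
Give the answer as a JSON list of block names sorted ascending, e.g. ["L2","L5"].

idom tree: L1←L0 L2←L1 L3←L1 L4←L2 L5←L1 L6←L5 L7←L5 L8←L5 L9←L6
Dom at joins:
  L1: preds {L0,L6,L7}: {L0} ∩ {L0,L1,L5,L6} ∩ {L0,L1,L5,L7} = {L0}; idom=L0
  L5: preds {L2,L3}: {L0,L1,L2} ∩ {L0,L1,L3} = {L0,L1}; idom=L1
  L8: preds {L5,L6}: {L0,L1,L5} ∩ {L0,L1,L5,L6} = {L0,L1,L5}; idom=L5

DF walk-up:
  L1←L0: walk · to L0
  L1←L6: walk L6→L5→L1 to L0
  L1←L7: walk L7→L5→L1 to L0
  L5←L2: walk L2 to L1
  L5←L3: walk L3 to L1
  L8←L5: walk · to L5
  L8←L6: walk L6 to L5
  L0: DF=∅
  L1: DF={L1}
  L2: DF={L5}
  L3: DF={L5}
  L4: DF=∅
  L5: DF={L1}
  L6: DF={L1,L8}
  L7: DF={L1}
  L8: DF=∅
  L9: DF=∅

φ for n: defs {L5}
  DF⁺ = {L1}

Answer: ["L1"]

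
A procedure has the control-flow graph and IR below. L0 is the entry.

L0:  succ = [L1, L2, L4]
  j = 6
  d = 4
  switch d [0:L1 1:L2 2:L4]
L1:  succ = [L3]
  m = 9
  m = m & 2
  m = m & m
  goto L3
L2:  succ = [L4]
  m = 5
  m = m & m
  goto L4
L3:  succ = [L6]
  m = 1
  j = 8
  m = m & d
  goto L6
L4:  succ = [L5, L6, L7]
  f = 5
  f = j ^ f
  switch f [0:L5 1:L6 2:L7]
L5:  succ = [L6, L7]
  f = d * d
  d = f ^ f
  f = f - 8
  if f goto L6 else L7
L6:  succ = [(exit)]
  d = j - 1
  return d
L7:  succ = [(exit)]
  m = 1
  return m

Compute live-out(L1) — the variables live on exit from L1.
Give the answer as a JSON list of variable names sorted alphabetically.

Block summaries:
  L0: def={d,j} ue=∅
  L1: def={m} ue=∅
  L2: def={m} ue=∅
  L3: def={j,m} ue={d}
  L4: def={f} ue={j}
  L5: def={d,f} ue={d}
  L6: def={d} ue={j}
  L7: def={m} ue=∅

Backward fixpoint:
  L0 li=∅ lo={d,j}
  L1 li={d} lo={d}
  L2 li={d,j} lo={d,j}
  L3 li={d} lo={j}
  L4 li={d,j} lo={d,j}
  L5 li={d,j} lo={j}
  L6 li={j} lo=∅
  L7 li=∅ lo=∅

live-out(L1) = ["d"]

Answer: ["d"]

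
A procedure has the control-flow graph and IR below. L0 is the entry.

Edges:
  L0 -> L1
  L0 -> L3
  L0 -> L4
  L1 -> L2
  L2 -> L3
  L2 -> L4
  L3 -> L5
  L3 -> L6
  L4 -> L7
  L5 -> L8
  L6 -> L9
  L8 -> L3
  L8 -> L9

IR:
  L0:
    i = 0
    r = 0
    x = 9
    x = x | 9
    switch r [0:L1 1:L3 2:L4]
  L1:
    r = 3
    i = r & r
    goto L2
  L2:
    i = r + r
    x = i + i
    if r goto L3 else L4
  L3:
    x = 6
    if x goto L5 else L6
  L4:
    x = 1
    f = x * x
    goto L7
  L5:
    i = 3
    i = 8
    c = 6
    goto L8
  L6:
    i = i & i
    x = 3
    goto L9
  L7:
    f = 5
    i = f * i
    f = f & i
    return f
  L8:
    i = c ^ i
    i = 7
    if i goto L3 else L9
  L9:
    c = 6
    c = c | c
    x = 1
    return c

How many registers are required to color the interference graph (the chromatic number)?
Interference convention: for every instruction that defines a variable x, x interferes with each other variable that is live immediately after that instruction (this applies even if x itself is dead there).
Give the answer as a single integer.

Answer: 3

Working:
Block summaries:
  L0 def {i,r,x} use ∅
  L1 def {i,r} use ∅
  L2 def {i,x} use {r}
  L3 def {x} use ∅
  L4 def {f,x} use ∅
  L5 def {c,i} use ∅
  L6 def {i,x} use {i}
  L7 def {f,i} use {i}
  L8 def {i} use {c,i}
  L9 def {c,x} use ∅

Backward fixpoint:
  live L0: ∅→{i}
  live L1: ∅→{r}
  live L2: {r}→{i}
  live L3: {i}→{i}
  live L4: {i}→{i}
  live L5: ∅→{c,i}
  live L6: {i}→∅
  live L7: {i}→∅
  live L8: {c,i}→{i}
  live L9: ∅→∅

Interfere edges:
  c — {i,x}
  f — {i}
  i — {c,f,r,x}
  r — {i,x}
  x — {c,i,r}

Registers:
  {c,i,x} pairwise interfere (3-clique) ⇒ χ ≥ 3
  assign c→r2 f→r1 i→r0 r→r2 x→r1 — no edge inside a register ⇒ χ ≤ 3
  χ = 3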